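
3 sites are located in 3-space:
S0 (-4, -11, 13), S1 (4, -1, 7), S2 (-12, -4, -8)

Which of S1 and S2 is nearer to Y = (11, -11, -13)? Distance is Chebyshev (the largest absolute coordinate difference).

d(Y,S1) = max(7, 10, 20) = 20
d(Y,S2) = max(23, 7, 5) = 23
20 < 23, so S1 is closer.

S1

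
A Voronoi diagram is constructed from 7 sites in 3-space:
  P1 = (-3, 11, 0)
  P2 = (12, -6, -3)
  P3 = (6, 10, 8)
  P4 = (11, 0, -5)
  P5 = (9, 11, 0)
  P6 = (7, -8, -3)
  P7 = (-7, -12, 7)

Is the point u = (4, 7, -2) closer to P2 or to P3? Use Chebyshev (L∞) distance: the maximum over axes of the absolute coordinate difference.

d(u,P2) = max(8, 13, 1) = 13
d(u,P3) = max(2, 3, 10) = 10
13 > 10, so P3 is closer.

P3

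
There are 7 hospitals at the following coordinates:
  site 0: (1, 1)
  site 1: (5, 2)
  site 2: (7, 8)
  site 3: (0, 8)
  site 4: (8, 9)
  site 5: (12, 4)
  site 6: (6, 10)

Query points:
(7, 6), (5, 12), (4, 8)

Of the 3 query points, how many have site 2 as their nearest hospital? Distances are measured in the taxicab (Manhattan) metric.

(7, 6) — d to each: site 0:11, site 1:6, site 2:2, site 3:9, site 4:4, site 5:7, site 6:5 → nearest is site 2
(5, 12) — d to each: site 0:15, site 1:10, site 2:6, site 3:9, site 4:6, site 5:15, site 6:3 → nearest is site 6
(4, 8) — d to each: site 0:10, site 1:7, site 2:3, site 3:4, site 4:5, site 5:12, site 6:4 → nearest is site 2
2 of the 3 points have site 2 as nearest.

2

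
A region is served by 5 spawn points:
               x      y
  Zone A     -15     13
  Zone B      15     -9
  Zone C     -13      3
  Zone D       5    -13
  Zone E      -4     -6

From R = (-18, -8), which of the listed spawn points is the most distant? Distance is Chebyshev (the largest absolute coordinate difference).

Zone B

d(R, Zone A) = max(3, 21) = 21
d(R, Zone B) = max(33, 1) = 33
d(R, Zone C) = max(5, 11) = 11
d(R, Zone D) = max(23, 5) = 23
d(R, Zone E) = max(14, 2) = 14
The largest is to Zone B.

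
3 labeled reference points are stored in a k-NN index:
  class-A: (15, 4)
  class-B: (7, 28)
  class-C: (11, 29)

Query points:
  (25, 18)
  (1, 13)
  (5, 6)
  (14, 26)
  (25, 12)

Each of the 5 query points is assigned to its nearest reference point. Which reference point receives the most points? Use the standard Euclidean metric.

(25, 18) — d² to each: class-A:296, class-B:424, class-C:317 → nearest is class-A
(1, 13) — d² to each: class-A:277, class-B:261, class-C:356 → nearest is class-B
(5, 6) — d² to each: class-A:104, class-B:488, class-C:565 → nearest is class-A
(14, 26) — d² to each: class-A:485, class-B:53, class-C:18 → nearest is class-C
(25, 12) — d² to each: class-A:164, class-B:580, class-C:485 → nearest is class-A
Tally — class-A:3, class-B:1, class-C:1. class-A captures the most (3).

class-A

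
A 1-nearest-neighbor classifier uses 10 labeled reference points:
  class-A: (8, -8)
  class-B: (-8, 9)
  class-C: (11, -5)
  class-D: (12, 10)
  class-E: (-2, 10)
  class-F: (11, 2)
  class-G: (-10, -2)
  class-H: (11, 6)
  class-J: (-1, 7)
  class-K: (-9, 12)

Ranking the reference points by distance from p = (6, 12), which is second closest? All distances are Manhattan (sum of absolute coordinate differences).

d(p, class-A) = |6−8| + |12−(-8)| = 2 + 20 = 22
d(p, class-B) = |6−(-8)| + |12−9| = 14 + 3 = 17
d(p, class-C) = |6−11| + |12−(-5)| = 5 + 17 = 22
d(p, class-D) = |6−12| + |12−10| = 6 + 2 = 8
d(p, class-E) = |6−(-2)| + |12−10| = 8 + 2 = 10
d(p, class-F) = |6−11| + |12−2| = 5 + 10 = 15
d(p, class-G) = |6−(-10)| + |12−(-2)| = 16 + 14 = 30
d(p, class-H) = |6−11| + |12−6| = 5 + 6 = 11
d(p, class-J) = |6−(-1)| + |12−7| = 7 + 5 = 12
d(p, class-K) = |6−(-9)| + |12−12| = 15 + 0 = 15
Sorted ascending: class-D, class-E, class-H, … — the second-nearest is class-E.

class-E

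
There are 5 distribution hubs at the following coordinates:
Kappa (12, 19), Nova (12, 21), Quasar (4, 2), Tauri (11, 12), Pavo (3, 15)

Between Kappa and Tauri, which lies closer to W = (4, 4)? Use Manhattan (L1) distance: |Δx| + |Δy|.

d(W, Kappa) = |4−12| + |4−19| = 8 + 15 = 23
d(W, Tauri) = |4−11| + |4−12| = 7 + 8 = 15
23 > 15, so Tauri is closer.

Tauri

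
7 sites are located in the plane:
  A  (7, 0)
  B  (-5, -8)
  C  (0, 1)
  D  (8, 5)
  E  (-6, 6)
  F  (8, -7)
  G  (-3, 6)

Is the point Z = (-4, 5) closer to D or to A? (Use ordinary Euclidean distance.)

D

Compare squared distances:
|ZD|² = (-4−8)² + (5−5)² = 144 + 0 = 144
|ZA|² = (-4−7)² + (5−0)² = 121 + 25 = 146
144 < 146, so D is closer.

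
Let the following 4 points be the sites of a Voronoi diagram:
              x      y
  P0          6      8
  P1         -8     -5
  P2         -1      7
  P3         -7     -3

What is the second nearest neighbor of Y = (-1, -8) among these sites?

Squared Euclidean distances:
|YP0|² = (-1−6)² + (-8−8)² = 49 + 256 = 305
|YP1|² = (-1−(-8))² + (-8−(-5))² = 49 + 9 = 58
|YP2|² = (-1−(-1))² + (-8−7)² = 0 + 225 = 225
|YP3|² = (-1−(-7))² + (-8−(-3))² = 36 + 25 = 61
Sorted ascending: P1, P3, P2, … — the second-nearest is P3.

P3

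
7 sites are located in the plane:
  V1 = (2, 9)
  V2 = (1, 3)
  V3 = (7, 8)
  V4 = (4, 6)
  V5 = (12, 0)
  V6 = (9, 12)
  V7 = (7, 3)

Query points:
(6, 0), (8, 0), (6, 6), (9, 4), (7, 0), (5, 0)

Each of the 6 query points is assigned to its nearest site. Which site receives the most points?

V7

(6, 0) — d² to each: V1:97, V2:34, V3:65, V4:40, V5:36, V6:153, V7:10 → nearest is V7
(8, 0) — d² to each: V1:117, V2:58, V3:65, V4:52, V5:16, V6:145, V7:10 → nearest is V7
(6, 6) — d² to each: V1:25, V2:34, V3:5, V4:4, V5:72, V6:45, V7:10 → nearest is V4
(9, 4) — d² to each: V1:74, V2:65, V3:20, V4:29, V5:25, V6:64, V7:5 → nearest is V7
(7, 0) — d² to each: V1:106, V2:45, V3:64, V4:45, V5:25, V6:148, V7:9 → nearest is V7
(5, 0) — d² to each: V1:90, V2:25, V3:68, V4:37, V5:49, V6:160, V7:13 → nearest is V7
Tally — V4:1, V7:5. V7 captures the most (5).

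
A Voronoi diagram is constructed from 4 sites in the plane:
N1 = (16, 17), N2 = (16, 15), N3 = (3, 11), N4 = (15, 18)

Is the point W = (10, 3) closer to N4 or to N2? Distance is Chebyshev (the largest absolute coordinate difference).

N2

d(W,N4) = max(5, 15) = 15
d(W,N2) = max(6, 12) = 12
15 > 12, so N2 is closer.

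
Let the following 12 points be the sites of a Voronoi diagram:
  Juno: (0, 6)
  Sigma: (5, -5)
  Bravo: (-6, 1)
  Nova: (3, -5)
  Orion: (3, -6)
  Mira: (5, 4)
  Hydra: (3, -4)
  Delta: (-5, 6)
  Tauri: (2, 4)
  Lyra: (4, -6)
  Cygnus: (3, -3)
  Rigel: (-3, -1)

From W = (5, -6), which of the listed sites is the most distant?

Delta

Squared Euclidean distances:
d²(W, Juno) = (5−0)² + (-6−6)² = 25 + 144 = 169
d²(W, Sigma) = (5−5)² + (-6−(-5))² = 0 + 1 = 1
d²(W, Bravo) = (5−(-6))² + (-6−1)² = 121 + 49 = 170
d²(W, Nova) = (5−3)² + (-6−(-5))² = 4 + 1 = 5
d²(W, Orion) = (5−3)² + (-6−(-6))² = 4 + 0 = 4
d²(W, Mira) = (5−5)² + (-6−4)² = 0 + 100 = 100
d²(W, Hydra) = (5−3)² + (-6−(-4))² = 4 + 4 = 8
d²(W, Delta) = (5−(-5))² + (-6−6)² = 100 + 144 = 244
d²(W, Tauri) = (5−2)² + (-6−4)² = 9 + 100 = 109
d²(W, Lyra) = (5−4)² + (-6−(-6))² = 1 + 0 = 1
d²(W, Cygnus) = (5−3)² + (-6−(-3))² = 4 + 9 = 13
d²(W, Rigel) = (5−(-3))² + (-6−(-1))² = 64 + 25 = 89
The largest is to Delta.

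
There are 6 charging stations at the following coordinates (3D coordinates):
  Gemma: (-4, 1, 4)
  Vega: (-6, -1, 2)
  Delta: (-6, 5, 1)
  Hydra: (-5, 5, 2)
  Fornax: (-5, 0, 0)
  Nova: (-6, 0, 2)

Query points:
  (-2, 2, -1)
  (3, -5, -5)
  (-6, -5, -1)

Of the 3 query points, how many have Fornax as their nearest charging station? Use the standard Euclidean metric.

2

(-2, 2, -1) — d² to each: Gemma:30, Vega:34, Delta:29, Hydra:27, Fornax:14, Nova:29 → nearest is Fornax
(3, -5, -5) — d² to each: Gemma:166, Vega:146, Delta:217, Hydra:213, Fornax:114, Nova:155 → nearest is Fornax
(-6, -5, -1) — d² to each: Gemma:65, Vega:25, Delta:104, Hydra:110, Fornax:27, Nova:34 → nearest is Vega
2 of the 3 points have Fornax as nearest.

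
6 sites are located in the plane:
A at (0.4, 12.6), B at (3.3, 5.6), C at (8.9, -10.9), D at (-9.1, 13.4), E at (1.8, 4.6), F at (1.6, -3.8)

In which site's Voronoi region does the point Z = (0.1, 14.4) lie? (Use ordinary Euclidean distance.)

Since √ is increasing, it suffices to compare squared distances:
|ZA|² = 0.09 + 3.24 = 3.33
|ZB|² = 10.24 + 77.44 = 87.68
|ZC|² = 77.44 + 640.09 = 717.53
|ZD|² = 84.64 + 1 = 85.64
|ZE|² = 2.89 + 96.04 = 98.93
|ZF|² = 2.25 + 331.24 = 333.49
The smallest is to A, so Z lies in the Voronoi region of A.

A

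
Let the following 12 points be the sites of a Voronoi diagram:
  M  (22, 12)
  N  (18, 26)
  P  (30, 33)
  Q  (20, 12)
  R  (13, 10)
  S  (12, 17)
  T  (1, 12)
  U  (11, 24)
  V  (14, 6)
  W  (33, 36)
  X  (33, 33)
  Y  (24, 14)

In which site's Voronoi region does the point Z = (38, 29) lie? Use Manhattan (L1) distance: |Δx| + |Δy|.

d(Z,M) = 16 + 17 = 33
d(Z,N) = 20 + 3 = 23
d(Z,P) = 8 + 4 = 12
d(Z,Q) = 18 + 17 = 35
d(Z,R) = 25 + 19 = 44
d(Z,S) = 26 + 12 = 38
d(Z,T) = 37 + 17 = 54
d(Z,U) = 27 + 5 = 32
d(Z,V) = 24 + 23 = 47
d(Z,W) = 5 + 7 = 12
d(Z,X) = 5 + 4 = 9
d(Z,Y) = 14 + 15 = 29
The smallest is to X, so Z lies in the Voronoi region of X.

X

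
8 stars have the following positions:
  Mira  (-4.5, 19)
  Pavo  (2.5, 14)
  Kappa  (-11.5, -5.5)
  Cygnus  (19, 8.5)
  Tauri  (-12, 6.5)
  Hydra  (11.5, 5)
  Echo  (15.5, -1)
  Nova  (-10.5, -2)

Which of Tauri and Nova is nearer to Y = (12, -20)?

Nova

Compare squared distances:
d²(Y, Tauri) = (12−(-12))² + (-20−6.5)² = 576 + 702.25 = 1278.25
d²(Y, Nova) = (12−(-10.5))² + (-20−(-2))² = 506.25 + 324 = 830.25
1278.25 > 830.25, so Nova is closer.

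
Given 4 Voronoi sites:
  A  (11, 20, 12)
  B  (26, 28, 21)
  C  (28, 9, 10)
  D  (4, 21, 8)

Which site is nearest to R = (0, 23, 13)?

Squared Euclidean distances:
|RA|² = (0−11)² + (23−20)² + (13−12)² = 121 + 9 + 1 = 131
|RB|² = (0−26)² + (23−28)² + (13−21)² = 676 + 25 + 64 = 765
|RC|² = (0−28)² + (23−9)² + (13−10)² = 784 + 196 + 9 = 989
|RD|² = (0−4)² + (23−21)² + (13−8)² = 16 + 4 + 25 = 45
The smallest is to D, so R lies in the Voronoi region of D.

D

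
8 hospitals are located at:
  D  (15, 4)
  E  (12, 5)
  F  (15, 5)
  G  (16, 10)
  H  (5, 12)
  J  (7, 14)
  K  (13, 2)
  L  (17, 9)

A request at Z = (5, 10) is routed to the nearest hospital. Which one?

Compare squared distances (the ordering matches that of the actual distances):
|ZD|² = 100 + 36 = 136
|ZE|² = 49 + 25 = 74
|ZF|² = 100 + 25 = 125
|ZG|² = 121 + 0 = 121
|ZH|² = 0 + 4 = 4
|ZJ|² = 4 + 16 = 20
|ZK|² = 64 + 64 = 128
|ZL|² = 144 + 1 = 145
H is nearest.

H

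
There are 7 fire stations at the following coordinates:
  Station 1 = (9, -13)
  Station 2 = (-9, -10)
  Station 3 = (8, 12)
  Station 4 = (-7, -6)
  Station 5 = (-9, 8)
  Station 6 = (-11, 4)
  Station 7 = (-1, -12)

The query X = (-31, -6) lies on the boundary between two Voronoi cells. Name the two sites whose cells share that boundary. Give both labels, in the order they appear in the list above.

Squared distances from X to each site:
d²(X, Station 1) = (-31−9)² + (-6−(-13))² = 1600 + 49 = 1649
d²(X, Station 2) = (-31−(-9))² + (-6−(-10))² = 484 + 16 = 500
d²(X, Station 3) = (-31−8)² + (-6−12)² = 1521 + 324 = 1845
d²(X, Station 4) = (-31−(-7))² + (-6−(-6))² = 576 + 0 = 576
d²(X, Station 5) = (-31−(-9))² + (-6−8)² = 484 + 196 = 680
d²(X, Station 6) = (-31−(-11))² + (-6−4)² = 400 + 100 = 500
d²(X, Station 7) = (-31−(-1))² + (-6−(-12))² = 900 + 36 = 936
X is equidistant from Station 2 and Station 6 (both at squared distance 500), and every other site is strictly farther — so X lies on the Station 2–Station 6 Voronoi edge.

Station 2 and Station 6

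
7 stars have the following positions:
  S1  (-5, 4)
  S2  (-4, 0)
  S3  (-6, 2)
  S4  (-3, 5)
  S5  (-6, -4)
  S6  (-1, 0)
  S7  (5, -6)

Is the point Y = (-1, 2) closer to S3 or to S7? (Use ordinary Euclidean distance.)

Compare squared distances:
|YS3|² = (-1−(-6))² + (2−2)² = 25 + 0 = 25
|YS7|² = (-1−5)² + (2−(-6))² = 36 + 64 = 100
25 < 100, so S3 is closer.

S3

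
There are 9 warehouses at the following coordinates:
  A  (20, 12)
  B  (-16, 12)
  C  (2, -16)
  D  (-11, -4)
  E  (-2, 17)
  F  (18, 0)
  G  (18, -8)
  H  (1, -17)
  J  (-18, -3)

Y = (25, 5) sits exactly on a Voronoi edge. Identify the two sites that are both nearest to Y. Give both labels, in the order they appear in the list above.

Squared distances from Y to each site:
|YA|² = 25 + 49 = 74
|YB|² = 1681 + 49 = 1730
|YC|² = 529 + 441 = 970
|YD|² = 1296 + 81 = 1377
|YE|² = 729 + 144 = 873
|YF|² = 49 + 25 = 74
|YG|² = 49 + 169 = 218
|YH|² = 576 + 484 = 1060
|YJ|² = 1849 + 64 = 1913
Y is equidistant from A and F (both at squared distance 74), and every other site is strictly farther — so Y lies on the A–F Voronoi edge.

A and F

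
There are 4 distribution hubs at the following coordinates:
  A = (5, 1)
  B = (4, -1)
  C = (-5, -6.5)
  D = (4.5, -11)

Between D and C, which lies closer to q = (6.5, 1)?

D

Compare squared distances:
|qD|² = (6.5−4.5)² + (1−(-11))² = 4 + 144 = 148
|qC|² = (6.5−(-5))² + (1−(-6.5))² = 132.25 + 56.25 = 188.5
148 < 188.5, so D is closer.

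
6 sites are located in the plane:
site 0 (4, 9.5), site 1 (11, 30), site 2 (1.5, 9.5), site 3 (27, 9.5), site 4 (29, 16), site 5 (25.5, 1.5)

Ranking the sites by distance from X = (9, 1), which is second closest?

Squared Euclidean distances:
d²(X, site 0) = (9−4)² + (1−9.5)² = 25 + 72.25 = 97.25
d²(X, site 1) = (9−11)² + (1−30)² = 4 + 841 = 845
d²(X, site 2) = (9−1.5)² + (1−9.5)² = 56.25 + 72.25 = 128.5
d²(X, site 3) = (9−27)² + (1−9.5)² = 324 + 72.25 = 396.25
d²(X, site 4) = (9−29)² + (1−16)² = 400 + 225 = 625
d²(X, site 5) = (9−25.5)² + (1−1.5)² = 272.25 + 0.25 = 272.5
Sorted ascending: site 0, site 2, site 5, … — the second-nearest is site 2.

site 2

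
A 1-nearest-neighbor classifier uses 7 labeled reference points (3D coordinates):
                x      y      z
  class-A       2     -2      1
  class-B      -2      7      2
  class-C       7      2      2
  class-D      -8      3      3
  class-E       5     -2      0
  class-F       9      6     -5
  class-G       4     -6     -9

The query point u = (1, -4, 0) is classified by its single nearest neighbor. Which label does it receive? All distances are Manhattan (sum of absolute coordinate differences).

class-A

d(u, class-A) = |1−2| + |-4−(-2)| + |0−1| = 1 + 2 + 1 = 4
d(u, class-B) = |1−(-2)| + |-4−7| + |0−2| = 3 + 11 + 2 = 16
d(u, class-C) = |1−7| + |-4−2| + |0−2| = 6 + 6 + 2 = 14
d(u, class-D) = |1−(-8)| + |-4−3| + |0−3| = 9 + 7 + 3 = 19
d(u, class-E) = |1−5| + |-4−(-2)| + |0−0| = 4 + 2 + 0 = 6
d(u, class-F) = |1−9| + |-4−6| + |0−(-5)| = 8 + 10 + 5 = 23
d(u, class-G) = |1−4| + |-4−(-6)| + |0−(-9)| = 3 + 2 + 9 = 14
The smallest is to class-A, so u lies in the Voronoi region of class-A.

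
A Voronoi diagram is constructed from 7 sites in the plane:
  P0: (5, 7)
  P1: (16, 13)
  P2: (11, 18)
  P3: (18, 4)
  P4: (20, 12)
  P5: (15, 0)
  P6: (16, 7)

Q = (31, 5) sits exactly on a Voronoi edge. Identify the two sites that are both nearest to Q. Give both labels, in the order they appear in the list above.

P3 and P4

Squared distances from Q to each site:
|QP0|² = (31−5)² + (5−7)² = 676 + 4 = 680
|QP1|² = (31−16)² + (5−13)² = 225 + 64 = 289
|QP2|² = (31−11)² + (5−18)² = 400 + 169 = 569
|QP3|² = (31−18)² + (5−4)² = 169 + 1 = 170
|QP4|² = (31−20)² + (5−12)² = 121 + 49 = 170
|QP5|² = (31−15)² + (5−0)² = 256 + 25 = 281
|QP6|² = (31−16)² + (5−7)² = 225 + 4 = 229
Q is equidistant from P3 and P4 (both at squared distance 170), and every other site is strictly farther — so Q lies on the P3–P4 Voronoi edge.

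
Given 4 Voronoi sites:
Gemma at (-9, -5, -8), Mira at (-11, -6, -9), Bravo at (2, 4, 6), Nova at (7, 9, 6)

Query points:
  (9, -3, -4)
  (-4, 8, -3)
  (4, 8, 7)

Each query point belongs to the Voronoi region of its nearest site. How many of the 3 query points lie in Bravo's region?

2

(9, -3, -4) — d² to each: Gemma:344, Mira:434, Bravo:198, Nova:248 → nearest is Bravo
(-4, 8, -3) — d² to each: Gemma:219, Mira:281, Bravo:133, Nova:203 → nearest is Bravo
(4, 8, 7) — d² to each: Gemma:563, Mira:677, Bravo:21, Nova:11 → nearest is Nova
2 of the 3 points have Bravo as nearest.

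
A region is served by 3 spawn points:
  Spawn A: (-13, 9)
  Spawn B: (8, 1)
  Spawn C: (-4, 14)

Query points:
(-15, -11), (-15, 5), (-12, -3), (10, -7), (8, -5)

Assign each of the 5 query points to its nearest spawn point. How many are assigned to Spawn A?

(-15, -11) — d² to each: Spawn A:404, Spawn B:673, Spawn C:746 → nearest is Spawn A
(-15, 5) — d² to each: Spawn A:20, Spawn B:545, Spawn C:202 → nearest is Spawn A
(-12, -3) — d² to each: Spawn A:145, Spawn B:416, Spawn C:353 → nearest is Spawn A
(10, -7) — d² to each: Spawn A:785, Spawn B:68, Spawn C:637 → nearest is Spawn B
(8, -5) — d² to each: Spawn A:637, Spawn B:36, Spawn C:505 → nearest is Spawn B
3 of the 5 points have Spawn A as nearest.

3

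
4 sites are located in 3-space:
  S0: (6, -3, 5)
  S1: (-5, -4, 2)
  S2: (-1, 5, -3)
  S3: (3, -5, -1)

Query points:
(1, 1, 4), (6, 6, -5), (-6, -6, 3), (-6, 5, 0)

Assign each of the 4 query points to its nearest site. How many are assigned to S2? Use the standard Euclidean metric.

(1, 1, 4) — d² to each: S0:42, S1:65, S2:69, S3:65 → nearest is S0
(6, 6, -5) — d² to each: S0:181, S1:270, S2:54, S3:146 → nearest is S2
(-6, -6, 3) — d² to each: S0:157, S1:6, S2:182, S3:98 → nearest is S1
(-6, 5, 0) — d² to each: S0:233, S1:86, S2:34, S3:182 → nearest is S2
2 of the 4 points have S2 as nearest.

2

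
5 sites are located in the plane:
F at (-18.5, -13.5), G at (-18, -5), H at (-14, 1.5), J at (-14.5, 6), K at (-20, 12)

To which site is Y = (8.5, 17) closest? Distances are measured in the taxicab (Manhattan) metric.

K

d(Y,F) = |8.5−(-18.5)| + |17−(-13.5)| = 27 + 30.5 = 57.5
d(Y,G) = |8.5−(-18)| + |17−(-5)| = 26.5 + 22 = 48.5
d(Y,H) = |8.5−(-14)| + |17−1.5| = 22.5 + 15.5 = 38
d(Y,J) = |8.5−(-14.5)| + |17−6| = 23 + 11 = 34
d(Y,K) = |8.5−(-20)| + |17−12| = 28.5 + 5 = 33.5
K is nearest.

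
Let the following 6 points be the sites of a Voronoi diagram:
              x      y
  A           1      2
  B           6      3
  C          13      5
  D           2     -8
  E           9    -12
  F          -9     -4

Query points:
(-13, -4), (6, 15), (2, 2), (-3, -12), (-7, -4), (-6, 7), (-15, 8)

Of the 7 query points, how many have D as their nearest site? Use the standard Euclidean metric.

1

(-13, -4) — d² to each: A:232, B:410, C:757, D:241, E:548, F:16 → nearest is F
(6, 15) — d² to each: A:194, B:144, C:149, D:545, E:738, F:586 → nearest is B
(2, 2) — d² to each: A:1, B:17, C:130, D:100, E:245, F:157 → nearest is A
(-3, -12) — d² to each: A:212, B:306, C:545, D:41, E:144, F:100 → nearest is D
(-7, -4) — d² to each: A:100, B:218, C:481, D:97, E:320, F:4 → nearest is F
(-6, 7) — d² to each: A:74, B:160, C:365, D:289, E:586, F:130 → nearest is A
(-15, 8) — d² to each: A:292, B:466, C:793, D:545, E:976, F:180 → nearest is F
1 of the 7 points has D as nearest.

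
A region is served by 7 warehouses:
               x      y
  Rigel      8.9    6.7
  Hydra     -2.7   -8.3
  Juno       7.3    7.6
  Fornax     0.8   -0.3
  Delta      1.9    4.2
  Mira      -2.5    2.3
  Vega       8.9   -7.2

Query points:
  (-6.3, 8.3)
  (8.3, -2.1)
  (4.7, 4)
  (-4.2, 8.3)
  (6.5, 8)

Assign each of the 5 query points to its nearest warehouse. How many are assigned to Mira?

2

(-6.3, 8.3) — d² to each: Rigel:233.6, Hydra:288.52, Juno:185.45, Fornax:124.37, Delta:84.05, Mira:50.44, Vega:471.29 → nearest is Mira
(8.3, -2.1) — d² to each: Rigel:77.8, Hydra:159.44, Juno:95.09, Fornax:59.49, Delta:80.65, Mira:136, Vega:26.37 → nearest is Vega
(4.7, 4) — d² to each: Rigel:24.93, Hydra:206.05, Juno:19.72, Fornax:33.7, Delta:7.88, Mira:54.73, Vega:143.08 → nearest is Delta
(-4.2, 8.3) — d² to each: Rigel:174.17, Hydra:277.81, Juno:132.74, Fornax:98.96, Delta:54.02, Mira:38.89, Vega:411.86 → nearest is Mira
(6.5, 8) — d² to each: Rigel:7.45, Hydra:350.33, Juno:0.8, Fornax:101.38, Delta:35.6, Mira:113.49, Vega:236.8 → nearest is Juno
2 of the 5 points have Mira as nearest.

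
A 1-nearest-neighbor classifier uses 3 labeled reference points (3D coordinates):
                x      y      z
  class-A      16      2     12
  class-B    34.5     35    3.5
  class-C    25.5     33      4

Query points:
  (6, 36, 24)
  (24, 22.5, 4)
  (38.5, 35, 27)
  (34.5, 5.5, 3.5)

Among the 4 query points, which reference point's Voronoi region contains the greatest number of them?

(6, 36, 24) — d² to each: class-A:1400, class-B:1233.5, class-C:789.25 → nearest is class-C
(24, 22.5, 4) — d² to each: class-A:548.25, class-B:266.75, class-C:112.5 → nearest is class-C
(38.5, 35, 27) — d² to each: class-A:1820.25, class-B:568.25, class-C:702 → nearest is class-B
(34.5, 5.5, 3.5) — d² to each: class-A:426.75, class-B:870.25, class-C:837.5 → nearest is class-A
Tally — class-A:1, class-B:1, class-C:2. class-C captures the most (2).

class-C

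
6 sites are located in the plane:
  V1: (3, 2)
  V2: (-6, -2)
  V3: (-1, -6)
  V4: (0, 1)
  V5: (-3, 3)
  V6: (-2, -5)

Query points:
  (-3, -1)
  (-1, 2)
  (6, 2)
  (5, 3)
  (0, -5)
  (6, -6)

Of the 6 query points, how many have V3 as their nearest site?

(-3, -1) — d² to each: V1:45, V2:10, V3:29, V4:13, V5:16, V6:17 → nearest is V2
(-1, 2) — d² to each: V1:16, V2:41, V3:64, V4:2, V5:5, V6:50 → nearest is V4
(6, 2) — d² to each: V1:9, V2:160, V3:113, V4:37, V5:82, V6:113 → nearest is V1
(5, 3) — d² to each: V1:5, V2:146, V3:117, V4:29, V5:64, V6:113 → nearest is V1
(0, -5) — d² to each: V1:58, V2:45, V3:2, V4:36, V5:73, V6:4 → nearest is V3
(6, -6) — d² to each: V1:73, V2:160, V3:49, V4:85, V5:162, V6:65 → nearest is V3
2 of the 6 points have V3 as nearest.

2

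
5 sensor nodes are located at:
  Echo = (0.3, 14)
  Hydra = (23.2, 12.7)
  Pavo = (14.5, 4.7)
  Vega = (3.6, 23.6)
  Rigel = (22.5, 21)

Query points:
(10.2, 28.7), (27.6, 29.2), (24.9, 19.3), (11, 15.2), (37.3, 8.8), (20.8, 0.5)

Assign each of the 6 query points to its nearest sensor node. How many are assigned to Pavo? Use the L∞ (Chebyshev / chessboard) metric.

(10.2, 28.7) — d to each: Echo:14.7, Hydra:16, Pavo:24, Vega:6.6, Rigel:12.3 → nearest is Vega
(27.6, 29.2) — d to each: Echo:27.3, Hydra:16.5, Pavo:24.5, Vega:24, Rigel:8.2 → nearest is Rigel
(24.9, 19.3) — d to each: Echo:24.6, Hydra:6.6, Pavo:14.6, Vega:21.3, Rigel:2.4 → nearest is Rigel
(11, 15.2) — d to each: Echo:10.7, Hydra:12.2, Pavo:10.5, Vega:8.4, Rigel:11.5 → nearest is Vega
(37.3, 8.8) — d to each: Echo:37, Hydra:14.1, Pavo:22.8, Vega:33.7, Rigel:14.8 → nearest is Hydra
(20.8, 0.5) — d to each: Echo:20.5, Hydra:12.2, Pavo:6.3, Vega:23.1, Rigel:20.5 → nearest is Pavo
1 of the 6 points has Pavo as nearest.

1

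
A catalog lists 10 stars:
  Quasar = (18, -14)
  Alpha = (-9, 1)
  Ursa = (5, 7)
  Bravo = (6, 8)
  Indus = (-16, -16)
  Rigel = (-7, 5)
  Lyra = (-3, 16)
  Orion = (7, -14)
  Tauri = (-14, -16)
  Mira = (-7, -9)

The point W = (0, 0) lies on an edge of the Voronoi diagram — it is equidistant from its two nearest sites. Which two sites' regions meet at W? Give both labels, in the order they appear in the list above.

Ursa and Rigel

Squared distances from W to each site:
d²(W, Quasar) = (0−18)² + (0−(-14))² = 324 + 196 = 520
d²(W, Alpha) = (0−(-9))² + (0−1)² = 81 + 1 = 82
d²(W, Ursa) = (0−5)² + (0−7)² = 25 + 49 = 74
d²(W, Bravo) = (0−6)² + (0−8)² = 36 + 64 = 100
d²(W, Indus) = (0−(-16))² + (0−(-16))² = 256 + 256 = 512
d²(W, Rigel) = (0−(-7))² + (0−5)² = 49 + 25 = 74
d²(W, Lyra) = (0−(-3))² + (0−16)² = 9 + 256 = 265
d²(W, Orion) = (0−7)² + (0−(-14))² = 49 + 196 = 245
d²(W, Tauri) = (0−(-14))² + (0−(-16))² = 196 + 256 = 452
d²(W, Mira) = (0−(-7))² + (0−(-9))² = 49 + 81 = 130
W is equidistant from Ursa and Rigel (both at squared distance 74), and every other site is strictly farther — so W lies on the Ursa–Rigel Voronoi edge.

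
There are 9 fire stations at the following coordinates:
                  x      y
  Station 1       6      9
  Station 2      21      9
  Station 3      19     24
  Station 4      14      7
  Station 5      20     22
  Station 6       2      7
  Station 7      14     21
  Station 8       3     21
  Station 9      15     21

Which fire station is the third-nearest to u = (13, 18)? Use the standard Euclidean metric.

Station 5

Since √ is increasing, it suffices to compare squared distances:
d²(u, Station 1) = (13−6)² + (18−9)² = 49 + 81 = 130
d²(u, Station 2) = (13−21)² + (18−9)² = 64 + 81 = 145
d²(u, Station 3) = (13−19)² + (18−24)² = 36 + 36 = 72
d²(u, Station 4) = (13−14)² + (18−7)² = 1 + 121 = 122
d²(u, Station 5) = (13−20)² + (18−22)² = 49 + 16 = 65
d²(u, Station 6) = (13−2)² + (18−7)² = 121 + 121 = 242
d²(u, Station 7) = (13−14)² + (18−21)² = 1 + 9 = 10
d²(u, Station 8) = (13−3)² + (18−21)² = 100 + 9 = 109
d²(u, Station 9) = (13−15)² + (18−21)² = 4 + 9 = 13
Sorted ascending: Station 7, Station 9, Station 5, Station 3, … — the third-nearest is Station 5.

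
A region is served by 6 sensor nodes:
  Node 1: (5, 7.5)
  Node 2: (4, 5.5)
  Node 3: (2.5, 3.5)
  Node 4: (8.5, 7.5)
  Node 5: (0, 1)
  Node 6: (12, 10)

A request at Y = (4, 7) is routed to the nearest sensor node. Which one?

Node 1

Compare squared distances (the ordering matches that of the actual distances):
d²(Y, Node 1) = (4−5)² + (7−7.5)² = 1 + 0.25 = 1.25
d²(Y, Node 2) = (4−4)² + (7−5.5)² = 0 + 2.25 = 2.25
d²(Y, Node 3) = (4−2.5)² + (7−3.5)² = 2.25 + 12.25 = 14.5
d²(Y, Node 4) = (4−8.5)² + (7−7.5)² = 20.25 + 0.25 = 20.5
d²(Y, Node 5) = (4−0)² + (7−1)² = 16 + 36 = 52
d²(Y, Node 6) = (4−12)² + (7−10)² = 64 + 9 = 73
Node 1 is nearest.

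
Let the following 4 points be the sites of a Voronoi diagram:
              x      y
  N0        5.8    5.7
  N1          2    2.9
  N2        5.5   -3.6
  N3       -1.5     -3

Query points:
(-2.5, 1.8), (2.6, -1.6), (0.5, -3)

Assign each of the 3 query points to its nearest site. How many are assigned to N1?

(-2.5, 1.8) — d² to each: N0:84.1, N1:21.46, N2:93.16, N3:24.04 → nearest is N1
(2.6, -1.6) — d² to each: N0:63.53, N1:20.61, N2:12.41, N3:18.77 → nearest is N2
(0.5, -3) — d² to each: N0:103.78, N1:37.06, N2:25.36, N3:4 → nearest is N3
1 of the 3 points has N1 as nearest.

1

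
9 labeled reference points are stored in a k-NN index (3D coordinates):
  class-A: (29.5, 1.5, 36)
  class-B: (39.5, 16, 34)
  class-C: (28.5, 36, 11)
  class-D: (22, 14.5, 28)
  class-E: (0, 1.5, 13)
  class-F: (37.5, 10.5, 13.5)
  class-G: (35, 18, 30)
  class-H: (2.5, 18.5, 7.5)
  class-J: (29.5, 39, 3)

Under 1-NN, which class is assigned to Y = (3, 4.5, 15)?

Since √ is increasing, it suffices to compare squared distances:
d²(Y, class-A) = 702.25 + 9 + 441 = 1152.25
d²(Y, class-B) = 1332.25 + 132.25 + 361 = 1825.5
d²(Y, class-C) = 650.25 + 992.25 + 16 = 1658.5
d²(Y, class-D) = 361 + 100 + 169 = 630
d²(Y, class-E) = 9 + 9 + 4 = 22
d²(Y, class-F) = 1190.25 + 36 + 2.25 = 1228.5
d²(Y, class-G) = 1024 + 182.25 + 225 = 1431.25
d²(Y, class-H) = 0.25 + 196 + 56.25 = 252.5
d²(Y, class-J) = 702.25 + 1190.25 + 144 = 2036.5
class-E is nearest.

class-E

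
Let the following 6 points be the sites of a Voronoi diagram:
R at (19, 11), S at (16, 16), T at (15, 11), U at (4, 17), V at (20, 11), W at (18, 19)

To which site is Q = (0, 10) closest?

Compare squared distances (the ordering matches that of the actual distances):
|QR|² = (0−19)² + (10−11)² = 361 + 1 = 362
|QS|² = (0−16)² + (10−16)² = 256 + 36 = 292
|QT|² = (0−15)² + (10−11)² = 225 + 1 = 226
|QU|² = (0−4)² + (10−17)² = 16 + 49 = 65
|QV|² = (0−20)² + (10−11)² = 400 + 1 = 401
|QW|² = (0−18)² + (10−19)² = 324 + 81 = 405
The smallest is to U, so Q lies in the Voronoi region of U.

U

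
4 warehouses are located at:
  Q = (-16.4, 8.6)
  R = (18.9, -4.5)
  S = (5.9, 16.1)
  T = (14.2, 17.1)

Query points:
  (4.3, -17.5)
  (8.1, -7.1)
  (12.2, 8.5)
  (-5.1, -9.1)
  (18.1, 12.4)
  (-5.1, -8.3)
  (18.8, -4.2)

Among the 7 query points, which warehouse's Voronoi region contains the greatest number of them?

(4.3, -17.5) — d² to each: Q:1109.7, R:382.16, S:1131.52, T:1295.17 → nearest is R
(8.1, -7.1) — d² to each: Q:846.74, R:123.4, S:543.08, T:622.85 → nearest is R
(12.2, 8.5) — d² to each: Q:817.97, R:213.89, S:97.45, T:77.96 → nearest is T
(-5.1, -9.1) — d² to each: Q:440.98, R:597.16, S:756.04, T:1058.93 → nearest is Q
(18.1, 12.4) — d² to each: Q:1204.69, R:286.25, S:162.53, T:37.3 → nearest is T
(-5.1, -8.3) — d² to each: Q:413.3, R:590.44, S:716.36, T:1017.65 → nearest is Q
(18.8, -4.2) — d² to each: Q:1402.88, R:0.1, S:578.5, T:474.85 → nearest is R
Tally — Q:2, R:3, T:2. R captures the most (3).

R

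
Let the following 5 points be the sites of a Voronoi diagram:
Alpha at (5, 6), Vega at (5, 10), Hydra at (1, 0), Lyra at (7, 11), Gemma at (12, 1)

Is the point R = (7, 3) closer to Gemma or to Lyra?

Compare squared distances:
d²(R, Gemma) = (7−12)² + (3−1)² = 25 + 4 = 29
d²(R, Lyra) = (7−7)² + (3−11)² = 0 + 64 = 64
29 < 64, so Gemma is closer.

Gemma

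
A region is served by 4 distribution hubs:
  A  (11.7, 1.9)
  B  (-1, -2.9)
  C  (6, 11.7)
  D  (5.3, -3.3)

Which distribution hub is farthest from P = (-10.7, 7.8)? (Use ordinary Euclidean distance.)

A

Squared Euclidean distances:
|PA|² = 501.76 + 34.81 = 536.57
|PB|² = 94.09 + 114.49 = 208.58
|PC|² = 278.89 + 15.21 = 294.1
|PD|² = 256 + 123.21 = 379.21
The largest is to A.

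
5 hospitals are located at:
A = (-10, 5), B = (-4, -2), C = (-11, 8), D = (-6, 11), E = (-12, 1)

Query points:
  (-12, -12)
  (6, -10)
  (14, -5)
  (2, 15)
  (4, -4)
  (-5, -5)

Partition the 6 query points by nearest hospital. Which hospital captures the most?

B

(-12, -12) — d² to each: A:293, B:164, C:401, D:565, E:169 → nearest is B
(6, -10) — d² to each: A:481, B:164, C:613, D:585, E:445 → nearest is B
(14, -5) — d² to each: A:676, B:333, C:794, D:656, E:712 → nearest is B
(2, 15) — d² to each: A:244, B:325, C:218, D:80, E:392 → nearest is D
(4, -4) — d² to each: A:277, B:68, C:369, D:325, E:281 → nearest is B
(-5, -5) — d² to each: A:125, B:10, C:205, D:257, E:85 → nearest is B
Tally — B:5, D:1. B captures the most (5).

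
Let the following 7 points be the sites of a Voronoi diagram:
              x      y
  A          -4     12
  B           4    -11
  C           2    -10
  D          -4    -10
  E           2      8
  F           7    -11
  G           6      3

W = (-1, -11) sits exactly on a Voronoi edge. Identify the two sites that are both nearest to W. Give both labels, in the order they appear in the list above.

C and D

Squared distances from W to each site:
|WA|² = (-1−(-4))² + (-11−12)² = 9 + 529 = 538
|WB|² = (-1−4)² + (-11−(-11))² = 25 + 0 = 25
|WC|² = (-1−2)² + (-11−(-10))² = 9 + 1 = 10
|WD|² = (-1−(-4))² + (-11−(-10))² = 9 + 1 = 10
|WE|² = (-1−2)² + (-11−8)² = 9 + 361 = 370
|WF|² = (-1−7)² + (-11−(-11))² = 64 + 0 = 64
|WG|² = (-1−6)² + (-11−3)² = 49 + 196 = 245
W is equidistant from C and D (both at squared distance 10), and every other site is strictly farther — so W lies on the C–D Voronoi edge.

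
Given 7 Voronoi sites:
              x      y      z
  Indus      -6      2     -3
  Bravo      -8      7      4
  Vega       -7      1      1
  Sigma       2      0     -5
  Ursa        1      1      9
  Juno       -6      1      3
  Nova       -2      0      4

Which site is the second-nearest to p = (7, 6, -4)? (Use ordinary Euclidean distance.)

Since √ is increasing, it suffices to compare squared distances:
d²(p, Indus) = (7−(-6))² + (6−2)² + (-4−(-3))² = 169 + 16 + 1 = 186
d²(p, Bravo) = (7−(-8))² + (6−7)² + (-4−4)² = 225 + 1 + 64 = 290
d²(p, Vega) = (7−(-7))² + (6−1)² + (-4−1)² = 196 + 25 + 25 = 246
d²(p, Sigma) = (7−2)² + (6−0)² + (-4−(-5))² = 25 + 36 + 1 = 62
d²(p, Ursa) = (7−1)² + (6−1)² + (-4−9)² = 36 + 25 + 169 = 230
d²(p, Juno) = (7−(-6))² + (6−1)² + (-4−3)² = 169 + 25 + 49 = 243
d²(p, Nova) = (7−(-2))² + (6−0)² + (-4−4)² = 81 + 36 + 64 = 181
Sorted ascending: Sigma, Nova, Indus, … — the second-nearest is Nova.

Nova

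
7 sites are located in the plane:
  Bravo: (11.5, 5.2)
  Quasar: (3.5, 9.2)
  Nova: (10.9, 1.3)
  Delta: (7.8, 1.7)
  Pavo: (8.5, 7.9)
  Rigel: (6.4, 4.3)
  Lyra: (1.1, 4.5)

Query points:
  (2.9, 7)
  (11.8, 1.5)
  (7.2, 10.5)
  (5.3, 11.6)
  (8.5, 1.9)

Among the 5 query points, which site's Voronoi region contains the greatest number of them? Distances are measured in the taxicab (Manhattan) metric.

Quasar

(2.9, 7) — d to each: Bravo:10.4, Quasar:2.8, Nova:13.7, Delta:10.2, Pavo:6.5, Rigel:6.2, Lyra:4.3 → nearest is Quasar
(11.8, 1.5) — d to each: Bravo:4, Quasar:16, Nova:1.1, Delta:4.2, Pavo:9.7, Rigel:8.2, Lyra:13.7 → nearest is Nova
(7.2, 10.5) — d to each: Bravo:9.6, Quasar:5, Nova:12.9, Delta:9.4, Pavo:3.9, Rigel:7, Lyra:12.1 → nearest is Pavo
(5.3, 11.6) — d to each: Bravo:12.6, Quasar:4.2, Nova:15.9, Delta:12.4, Pavo:6.9, Rigel:8.4, Lyra:11.3 → nearest is Quasar
(8.5, 1.9) — d to each: Bravo:6.3, Quasar:12.3, Nova:3, Delta:0.9, Pavo:6, Rigel:4.5, Lyra:10 → nearest is Delta
Tally — Quasar:2, Nova:1, Delta:1, Pavo:1. Quasar captures the most (2).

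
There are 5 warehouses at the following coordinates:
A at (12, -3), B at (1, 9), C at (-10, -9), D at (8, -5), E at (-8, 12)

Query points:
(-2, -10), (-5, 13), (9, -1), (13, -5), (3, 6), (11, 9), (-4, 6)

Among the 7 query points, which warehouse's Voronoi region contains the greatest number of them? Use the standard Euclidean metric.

(-2, -10) — d² to each: A:245, B:370, C:65, D:125, E:520 → nearest is C
(-5, 13) — d² to each: A:545, B:52, C:509, D:493, E:10 → nearest is E
(9, -1) — d² to each: A:13, B:164, C:425, D:17, E:458 → nearest is A
(13, -5) — d² to each: A:5, B:340, C:545, D:25, E:730 → nearest is A
(3, 6) — d² to each: A:162, B:13, C:394, D:146, E:157 → nearest is B
(11, 9) — d² to each: A:145, B:100, C:765, D:205, E:370 → nearest is B
(-4, 6) — d² to each: A:337, B:34, C:261, D:265, E:52 → nearest is B
Tally — A:2, B:3, C:1, E:1. B captures the most (3).

B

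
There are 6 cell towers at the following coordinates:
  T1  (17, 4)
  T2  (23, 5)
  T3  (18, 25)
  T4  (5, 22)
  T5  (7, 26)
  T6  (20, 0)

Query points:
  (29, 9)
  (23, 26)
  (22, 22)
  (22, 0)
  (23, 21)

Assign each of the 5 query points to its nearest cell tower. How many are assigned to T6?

(29, 9) — d² to each: T1:169, T2:52, T3:377, T4:745, T5:773, T6:162 → nearest is T2
(23, 26) — d² to each: T1:520, T2:441, T3:26, T4:340, T5:256, T6:685 → nearest is T3
(22, 22) — d² to each: T1:349, T2:290, T3:25, T4:289, T5:241, T6:488 → nearest is T3
(22, 0) — d² to each: T1:41, T2:26, T3:641, T4:773, T5:901, T6:4 → nearest is T6
(23, 21) — d² to each: T1:325, T2:256, T3:41, T4:325, T5:281, T6:450 → nearest is T3
1 of the 5 points has T6 as nearest.

1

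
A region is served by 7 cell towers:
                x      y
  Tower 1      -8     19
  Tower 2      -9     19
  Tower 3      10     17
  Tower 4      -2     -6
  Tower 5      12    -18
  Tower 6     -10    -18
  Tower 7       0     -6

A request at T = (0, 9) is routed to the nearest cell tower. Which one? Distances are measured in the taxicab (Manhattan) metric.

d(T, Tower 1) = |0−(-8)| + |9−19| = 8 + 10 = 18
d(T, Tower 2) = |0−(-9)| + |9−19| = 9 + 10 = 19
d(T, Tower 3) = |0−10| + |9−17| = 10 + 8 = 18
d(T, Tower 4) = |0−(-2)| + |9−(-6)| = 2 + 15 = 17
d(T, Tower 5) = |0−12| + |9−(-18)| = 12 + 27 = 39
d(T, Tower 6) = |0−(-10)| + |9−(-18)| = 10 + 27 = 37
d(T, Tower 7) = |0−0| + |9−(-6)| = 0 + 15 = 15
Tower 7 is nearest.

Tower 7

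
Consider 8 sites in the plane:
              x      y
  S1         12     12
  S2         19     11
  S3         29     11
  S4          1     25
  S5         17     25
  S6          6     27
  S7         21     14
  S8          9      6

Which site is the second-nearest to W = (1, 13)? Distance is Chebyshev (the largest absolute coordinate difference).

S1

d(W,S1) = max(11, 1) = 11
d(W,S2) = max(18, 2) = 18
d(W,S3) = max(28, 2) = 28
d(W,S4) = max(0, 12) = 12
d(W,S5) = max(16, 12) = 16
d(W,S6) = max(5, 14) = 14
d(W,S7) = max(20, 1) = 20
d(W,S8) = max(8, 7) = 8
Sorted ascending: S8, S1, S4, … — the second-nearest is S1.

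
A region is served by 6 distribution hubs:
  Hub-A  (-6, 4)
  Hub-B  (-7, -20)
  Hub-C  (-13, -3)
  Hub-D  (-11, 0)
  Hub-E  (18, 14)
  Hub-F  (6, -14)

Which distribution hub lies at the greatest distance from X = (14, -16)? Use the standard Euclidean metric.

Hub-E

Compare squared distances (the ordering matches that of the actual distances):
d²(X, Hub-A) = (14−(-6))² + (-16−4)² = 400 + 400 = 800
d²(X, Hub-B) = (14−(-7))² + (-16−(-20))² = 441 + 16 = 457
d²(X, Hub-C) = (14−(-13))² + (-16−(-3))² = 729 + 169 = 898
d²(X, Hub-D) = (14−(-11))² + (-16−0)² = 625 + 256 = 881
d²(X, Hub-E) = (14−18)² + (-16−14)² = 16 + 900 = 916
d²(X, Hub-F) = (14−6)² + (-16−(-14))² = 64 + 4 = 68
The largest is to Hub-E.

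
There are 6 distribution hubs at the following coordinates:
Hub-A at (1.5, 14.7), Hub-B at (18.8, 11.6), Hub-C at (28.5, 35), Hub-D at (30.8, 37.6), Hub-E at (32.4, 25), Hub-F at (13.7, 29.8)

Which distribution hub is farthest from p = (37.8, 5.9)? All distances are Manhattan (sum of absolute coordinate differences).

Hub-F

d(p, Hub-A) = |37.8−1.5| + |5.9−14.7| = 36.3 + 8.8 = 45.1
d(p, Hub-B) = |37.8−18.8| + |5.9−11.6| = 19 + 5.7 = 24.7
d(p, Hub-C) = |37.8−28.5| + |5.9−35| = 9.3 + 29.1 = 38.4
d(p, Hub-D) = |37.8−30.8| + |5.9−37.6| = 7 + 31.7 = 38.7
d(p, Hub-E) = |37.8−32.4| + |5.9−25| = 5.4 + 19.1 = 24.5
d(p, Hub-F) = |37.8−13.7| + |5.9−29.8| = 24.1 + 23.9 = 48
The largest is to Hub-F.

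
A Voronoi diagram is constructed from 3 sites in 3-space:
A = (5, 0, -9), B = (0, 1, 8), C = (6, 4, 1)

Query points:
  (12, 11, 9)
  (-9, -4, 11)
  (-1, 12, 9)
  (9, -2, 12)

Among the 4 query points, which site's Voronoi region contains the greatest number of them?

(12, 11, 9) — d² to each: A:494, B:245, C:149 → nearest is C
(-9, -4, 11) — d² to each: A:612, B:115, C:389 → nearest is B
(-1, 12, 9) — d² to each: A:504, B:123, C:177 → nearest is B
(9, -2, 12) — d² to each: A:461, B:106, C:166 → nearest is B
Tally — B:3, C:1. B captures the most (3).

B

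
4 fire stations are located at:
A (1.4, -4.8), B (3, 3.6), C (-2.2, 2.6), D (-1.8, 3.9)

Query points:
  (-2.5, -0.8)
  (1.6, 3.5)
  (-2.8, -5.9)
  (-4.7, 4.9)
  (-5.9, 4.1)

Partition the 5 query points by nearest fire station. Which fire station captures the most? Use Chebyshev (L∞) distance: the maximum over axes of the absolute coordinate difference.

C

(-2.5, -0.8) — d to each: A:4, B:5.5, C:3.4, D:4.7 → nearest is C
(1.6, 3.5) — d to each: A:8.3, B:1.4, C:3.8, D:3.4 → nearest is B
(-2.8, -5.9) — d to each: A:4.2, B:9.5, C:8.5, D:9.8 → nearest is A
(-4.7, 4.9) — d to each: A:9.7, B:7.7, C:2.5, D:2.9 → nearest is C
(-5.9, 4.1) — d to each: A:8.9, B:8.9, C:3.7, D:4.1 → nearest is C
Tally — A:1, B:1, C:3. C captures the most (3).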